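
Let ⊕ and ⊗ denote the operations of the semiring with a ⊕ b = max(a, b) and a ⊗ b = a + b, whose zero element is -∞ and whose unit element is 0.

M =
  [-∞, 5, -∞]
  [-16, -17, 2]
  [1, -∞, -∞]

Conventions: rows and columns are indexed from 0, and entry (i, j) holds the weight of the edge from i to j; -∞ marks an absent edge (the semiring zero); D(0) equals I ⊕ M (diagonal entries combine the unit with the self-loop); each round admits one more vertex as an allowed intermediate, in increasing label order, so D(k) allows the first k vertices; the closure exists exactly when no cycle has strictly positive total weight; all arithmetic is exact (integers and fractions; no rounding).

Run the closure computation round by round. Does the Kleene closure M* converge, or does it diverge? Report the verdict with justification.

D(0):
  [0, 5, -∞]
  [-16, 0, 2]
  [1, -∞, 0]
D(1):
  [0, 5, -∞]
  [-16, 0, 2]
  [1, 6, 0]
Detection: at round 2, diagonal entry (2, 2) turns strictly positive.
Key observation: the cycle 2->0->1->2 has total weight 1 + 5 + 2, which is strictly positive.
Answer: DIVERGES — positive cycle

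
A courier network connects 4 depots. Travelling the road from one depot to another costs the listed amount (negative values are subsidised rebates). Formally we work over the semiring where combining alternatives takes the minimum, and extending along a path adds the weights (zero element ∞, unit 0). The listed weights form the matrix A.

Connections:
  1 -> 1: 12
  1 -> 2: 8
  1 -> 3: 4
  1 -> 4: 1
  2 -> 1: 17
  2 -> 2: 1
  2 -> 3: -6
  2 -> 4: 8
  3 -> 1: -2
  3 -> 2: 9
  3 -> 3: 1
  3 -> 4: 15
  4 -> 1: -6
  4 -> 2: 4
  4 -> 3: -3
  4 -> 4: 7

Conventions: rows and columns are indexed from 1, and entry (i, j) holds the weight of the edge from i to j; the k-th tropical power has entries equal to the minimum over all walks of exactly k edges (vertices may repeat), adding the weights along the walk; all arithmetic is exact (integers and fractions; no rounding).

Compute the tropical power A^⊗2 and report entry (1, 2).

A^⊗2:
  [-5, 5, -2, 8]
  [-8, 2, -5, 9]
  [-1, 6, 2, -1]
  [-5, 2, -2, -5]
Key observation: the optimum is the walk 1->4->2, with weight 1 + 4 = 5.
Optimal value attained by: walk 1->4->2.
Answer: (A^⊗2)[1][2] = 5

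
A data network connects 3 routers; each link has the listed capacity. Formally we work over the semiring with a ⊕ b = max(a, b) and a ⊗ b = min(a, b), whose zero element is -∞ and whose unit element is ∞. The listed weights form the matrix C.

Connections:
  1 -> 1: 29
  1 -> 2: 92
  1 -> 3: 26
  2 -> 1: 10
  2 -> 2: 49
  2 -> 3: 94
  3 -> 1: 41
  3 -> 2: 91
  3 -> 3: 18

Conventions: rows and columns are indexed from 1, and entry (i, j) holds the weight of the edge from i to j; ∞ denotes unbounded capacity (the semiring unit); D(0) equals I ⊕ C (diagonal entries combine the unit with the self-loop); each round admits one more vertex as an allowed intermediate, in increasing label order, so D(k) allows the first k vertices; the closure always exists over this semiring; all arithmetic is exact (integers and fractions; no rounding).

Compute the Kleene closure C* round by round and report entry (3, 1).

D(0):
  [∞, 92, 26]
  [10, ∞, 94]
  [41, 91, ∞]
D(1):
  [∞, 92, 26]
  [10, ∞, 94]
  [41, 91, ∞]
D(2):
  [∞, 92, 92]
  [10, ∞, 94]
  [41, 91, ∞]
D(3):
  [∞, 92, 92]
  [41, ∞, 94]
  [41, 91, ∞]
Answer: C*[3][1] = 41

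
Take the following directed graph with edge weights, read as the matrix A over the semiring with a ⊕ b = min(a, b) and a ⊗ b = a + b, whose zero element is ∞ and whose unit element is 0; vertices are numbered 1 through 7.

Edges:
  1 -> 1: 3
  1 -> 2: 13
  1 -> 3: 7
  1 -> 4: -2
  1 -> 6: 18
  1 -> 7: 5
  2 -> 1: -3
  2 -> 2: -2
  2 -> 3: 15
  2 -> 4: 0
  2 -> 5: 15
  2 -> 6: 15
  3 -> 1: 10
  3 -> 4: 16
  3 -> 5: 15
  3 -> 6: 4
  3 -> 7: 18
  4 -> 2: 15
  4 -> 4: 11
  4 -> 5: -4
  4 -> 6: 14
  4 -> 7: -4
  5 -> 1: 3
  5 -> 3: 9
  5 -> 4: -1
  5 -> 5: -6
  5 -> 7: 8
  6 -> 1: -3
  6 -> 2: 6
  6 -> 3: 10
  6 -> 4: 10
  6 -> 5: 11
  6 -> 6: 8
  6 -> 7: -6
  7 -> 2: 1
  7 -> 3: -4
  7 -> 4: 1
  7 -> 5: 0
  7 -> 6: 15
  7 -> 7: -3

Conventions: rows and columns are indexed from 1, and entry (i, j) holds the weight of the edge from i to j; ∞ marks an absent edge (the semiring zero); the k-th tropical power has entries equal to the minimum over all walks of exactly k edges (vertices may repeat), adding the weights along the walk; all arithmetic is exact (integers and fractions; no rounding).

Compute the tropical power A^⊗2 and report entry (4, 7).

A^⊗2:
  [6, 6, 1, 1, -6, 11, -6]
  [-5, -4, 4, -5, -4, 13, -4]
  [1, 10, 14, 8, 9, 12, -2]
  [-1, -3, -8, -5, -10, 11, -7]
  [-3, 9, 3, -7, -12, 13, -5]
  [0, -5, -10, -5, -6, 9, -9]
  [-2, -2, -7, -2, -6, 0, -6]
Key observation: the optimum is the walk 4->7->7, with weight (-4) + (-3) = -7.
Optimal value attained by: walk 4->7->7.
Answer: (A^⊗2)[4][7] = -7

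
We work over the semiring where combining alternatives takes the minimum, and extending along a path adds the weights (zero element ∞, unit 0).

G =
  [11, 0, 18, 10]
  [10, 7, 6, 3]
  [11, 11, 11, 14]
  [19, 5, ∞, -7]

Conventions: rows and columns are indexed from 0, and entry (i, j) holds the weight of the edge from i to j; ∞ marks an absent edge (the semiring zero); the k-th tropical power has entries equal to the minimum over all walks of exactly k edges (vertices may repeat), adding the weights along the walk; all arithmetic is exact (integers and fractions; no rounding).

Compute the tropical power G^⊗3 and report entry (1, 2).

G^⊗2:
  [10, 7, 6, 3]
  [17, 8, 13, -4]
  [21, 11, 17, 7]
  [12, -2, 11, -14]
G^⊗3:
  [17, 8, 13, -4]
  [15, 1, 14, -11]
  [21, 12, 17, 0]
  [5, -9, 4, -21]
Key observation: the optimum is the walk 1->3->1->2, with weight 3 + 5 + 6 = 14.
Optimal value attained by: walk 1->3->1->2.
Answer: (G^⊗3)[1][2] = 14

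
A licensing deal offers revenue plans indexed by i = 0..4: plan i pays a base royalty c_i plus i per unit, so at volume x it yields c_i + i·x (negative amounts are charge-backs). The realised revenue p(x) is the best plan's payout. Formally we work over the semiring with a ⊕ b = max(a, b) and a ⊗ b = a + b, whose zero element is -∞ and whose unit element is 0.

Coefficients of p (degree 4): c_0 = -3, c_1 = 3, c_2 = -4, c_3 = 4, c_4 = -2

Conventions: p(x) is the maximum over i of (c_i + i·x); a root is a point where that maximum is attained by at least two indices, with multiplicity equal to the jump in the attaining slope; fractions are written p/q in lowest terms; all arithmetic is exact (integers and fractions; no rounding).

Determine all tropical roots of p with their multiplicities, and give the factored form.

hull edge (i=0, c=-3) to (i=1, c=3): slope 6, span 1
hull edge (i=1, c=3) to (i=3, c=4): slope 1/2, span 2
hull edge (i=3, c=4) to (i=4, c=-2): slope -6, span 1
Factored form: p(x) = -2 ⊗ (x ⊕ (-6)) ⊗ (x ⊕ (-1/2)) ⊗ (x ⊕ (-1/2)) ⊗ (x ⊕ 6)
Answer: roots = -6 (mult 1), -1/2 (mult 2), 6 (mult 1)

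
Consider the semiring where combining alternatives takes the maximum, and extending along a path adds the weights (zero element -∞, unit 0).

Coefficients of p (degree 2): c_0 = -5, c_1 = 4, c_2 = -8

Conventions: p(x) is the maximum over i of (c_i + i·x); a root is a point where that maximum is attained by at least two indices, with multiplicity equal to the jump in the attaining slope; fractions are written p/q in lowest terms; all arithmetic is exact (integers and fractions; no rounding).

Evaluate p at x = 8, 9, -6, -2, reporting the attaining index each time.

p(8) = max(-5+0·8=-5, 4+1·8=12, -8+2·8=8) = 12 (attained by i=1)
p(9) = max(-5+0·9=-5, 4+1·9=13, -8+2·9=10) = 13 (attained by i=1)
p(-6) = max(-5+0·(-6)=-5, 4+1·(-6)=-2, -8+2·(-6)=-20) = -2 (attained by i=1)
p(-2) = max(-5+0·(-2)=-5, 4+1·(-2)=2, -8+2·(-2)=-12) = 2 (attained by i=1)
Answer: p(8) = 12; p(9) = 13; p(-6) = -2; p(-2) = 2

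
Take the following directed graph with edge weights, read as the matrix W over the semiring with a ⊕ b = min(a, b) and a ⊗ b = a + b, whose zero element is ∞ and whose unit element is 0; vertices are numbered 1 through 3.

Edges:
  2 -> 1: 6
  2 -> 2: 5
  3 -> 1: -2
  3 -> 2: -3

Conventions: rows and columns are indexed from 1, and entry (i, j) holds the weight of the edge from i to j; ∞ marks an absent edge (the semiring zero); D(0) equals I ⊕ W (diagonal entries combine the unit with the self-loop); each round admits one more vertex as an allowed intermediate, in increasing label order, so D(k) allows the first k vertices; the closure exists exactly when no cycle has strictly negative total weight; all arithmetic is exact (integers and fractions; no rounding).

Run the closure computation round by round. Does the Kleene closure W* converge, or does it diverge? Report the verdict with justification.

D(0):
  [0, ∞, ∞]
  [6, 0, ∞]
  [-2, -3, 0]
D(1):
  [0, ∞, ∞]
  [6, 0, ∞]
  [-2, -3, 0]
D(2):
  [0, ∞, ∞]
  [6, 0, ∞]
  [-2, -3, 0]
D(3):
  [0, ∞, ∞]
  [6, 0, ∞]
  [-2, -3, 0]
Key observation: every diagonal entry stays at the unit through all rounds, so no improving cycle exists.
Answer: CONVERGES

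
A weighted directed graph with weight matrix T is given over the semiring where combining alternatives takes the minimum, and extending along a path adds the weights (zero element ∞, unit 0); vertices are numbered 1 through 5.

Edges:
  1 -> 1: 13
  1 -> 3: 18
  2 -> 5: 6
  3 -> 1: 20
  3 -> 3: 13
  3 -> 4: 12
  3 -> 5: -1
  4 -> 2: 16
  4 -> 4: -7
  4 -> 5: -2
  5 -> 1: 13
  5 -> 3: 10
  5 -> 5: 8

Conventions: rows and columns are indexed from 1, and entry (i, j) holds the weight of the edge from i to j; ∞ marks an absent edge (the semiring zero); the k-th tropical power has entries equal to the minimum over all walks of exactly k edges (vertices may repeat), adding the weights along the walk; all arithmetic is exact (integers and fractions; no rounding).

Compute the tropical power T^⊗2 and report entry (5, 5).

T^⊗2:
  [26, ∞, 31, 30, 17]
  [19, ∞, 16, ∞, 14]
  [12, 28, 9, 5, 7]
  [11, 9, 8, -14, -9]
  [21, ∞, 18, 22, 9]
Key observation: the optimum is the walk 5->3->5, with weight 10 + (-1) = 9.
Optimal value attained by: walk 5->3->5.
Answer: (T^⊗2)[5][5] = 9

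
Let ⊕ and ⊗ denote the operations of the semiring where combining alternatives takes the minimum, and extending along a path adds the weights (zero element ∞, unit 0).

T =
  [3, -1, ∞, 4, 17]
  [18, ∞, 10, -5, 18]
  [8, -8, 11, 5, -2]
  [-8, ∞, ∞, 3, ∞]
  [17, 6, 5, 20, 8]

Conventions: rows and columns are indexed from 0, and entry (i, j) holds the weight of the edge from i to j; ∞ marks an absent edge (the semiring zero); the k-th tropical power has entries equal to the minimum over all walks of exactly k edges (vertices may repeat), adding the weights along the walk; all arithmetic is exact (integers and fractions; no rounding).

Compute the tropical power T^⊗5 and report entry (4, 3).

T^⊗2:
  [-4, 2, 9, -6, 17]
  [-13, 2, 21, -2, 8]
  [-3, 3, 2, -13, 6]
  [-5, -9, ∞, -4, 9]
  [12, -3, 13, 1, 3]
T^⊗3:
  [-14, -5, 12, -3, 7]
  [-10, -14, 12, -9, 4]
  [-21, -6, 11, -10, 0]
  [-12, -6, 1, -14, 9]
  [-7, 5, 7, -8, 11]
T^⊗4:
  [-11, -15, 5, -10, 3]
  [-17, -11, -4, -19, 4]
  [-18, -22, 4, -17, -4]
  [-22, -13, 4, -11, -1]
  [-16, -8, 15, -5, 5]
T^⊗5:
  [-18, -12, -5, -20, 3]
  [-27, -18, -1, -16, -6]
  [-25, -19, -12, -27, -4]
  [-19, -23, -3, -18, -5]
  [-13, -17, 2, -13, 1]
Key observation: the optimum is the walk 4->1->3->0->1->3, with weight 6 + (-5) + (-8) + (-1) + (-5) = -13.
Optimal value attained by: walk 4->1->3->0->1->3.
Answer: (T^⊗5)[4][3] = -13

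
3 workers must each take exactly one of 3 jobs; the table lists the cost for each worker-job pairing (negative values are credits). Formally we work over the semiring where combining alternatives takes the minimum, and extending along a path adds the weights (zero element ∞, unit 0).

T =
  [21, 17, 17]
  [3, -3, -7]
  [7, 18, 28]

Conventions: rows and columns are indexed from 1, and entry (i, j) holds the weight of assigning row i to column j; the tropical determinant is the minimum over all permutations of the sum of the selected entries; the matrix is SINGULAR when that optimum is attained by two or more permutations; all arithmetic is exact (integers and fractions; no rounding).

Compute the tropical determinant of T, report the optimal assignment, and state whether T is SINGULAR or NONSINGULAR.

σ = (1, 2, 3): 21 + (-3) + 28 = 46
σ = (1, 3, 2): 21 + (-7) + 18 = 32
σ = (2, 1, 3): 17 + 3 + 28 = 48
σ = (2, 3, 1): 17 + (-7) + 7 = 17
σ = (3, 1, 2): 17 + 3 + 18 = 38
σ = (3, 2, 1): 17 + (-3) + 7 = 21
Optimal value attained by: σ = (2, 3, 1).
Answer: det⊕(T) = 17; verdict: NONSINGULAR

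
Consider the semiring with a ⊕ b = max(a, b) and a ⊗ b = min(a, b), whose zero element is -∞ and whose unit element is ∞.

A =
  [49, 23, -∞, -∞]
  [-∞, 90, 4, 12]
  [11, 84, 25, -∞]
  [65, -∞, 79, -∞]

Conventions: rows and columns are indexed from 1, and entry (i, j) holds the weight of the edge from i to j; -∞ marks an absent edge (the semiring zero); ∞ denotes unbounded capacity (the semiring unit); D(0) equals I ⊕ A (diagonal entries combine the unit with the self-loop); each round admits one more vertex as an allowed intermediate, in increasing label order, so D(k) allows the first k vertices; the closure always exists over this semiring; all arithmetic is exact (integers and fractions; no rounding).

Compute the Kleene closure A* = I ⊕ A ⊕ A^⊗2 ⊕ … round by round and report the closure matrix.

D(0):
  [∞, 23, -∞, -∞]
  [-∞, ∞, 4, 12]
  [11, 84, ∞, -∞]
  [65, -∞, 79, ∞]
D(1):
  [∞, 23, -∞, -∞]
  [-∞, ∞, 4, 12]
  [11, 84, ∞, -∞]
  [65, 23, 79, ∞]
D(2):
  [∞, 23, 4, 12]
  [-∞, ∞, 4, 12]
  [11, 84, ∞, 12]
  [65, 23, 79, ∞]
D(3):
  [∞, 23, 4, 12]
  [4, ∞, 4, 12]
  [11, 84, ∞, 12]
  [65, 79, 79, ∞]
D(4):
  [∞, 23, 12, 12]
  [12, ∞, 12, 12]
  [12, 84, ∞, 12]
  [65, 79, 79, ∞]
Answer: A* = [[∞, 23, 12, 12], [12, ∞, 12, 12], [12, 84, ∞, 12], [65, 79, 79, ∞]]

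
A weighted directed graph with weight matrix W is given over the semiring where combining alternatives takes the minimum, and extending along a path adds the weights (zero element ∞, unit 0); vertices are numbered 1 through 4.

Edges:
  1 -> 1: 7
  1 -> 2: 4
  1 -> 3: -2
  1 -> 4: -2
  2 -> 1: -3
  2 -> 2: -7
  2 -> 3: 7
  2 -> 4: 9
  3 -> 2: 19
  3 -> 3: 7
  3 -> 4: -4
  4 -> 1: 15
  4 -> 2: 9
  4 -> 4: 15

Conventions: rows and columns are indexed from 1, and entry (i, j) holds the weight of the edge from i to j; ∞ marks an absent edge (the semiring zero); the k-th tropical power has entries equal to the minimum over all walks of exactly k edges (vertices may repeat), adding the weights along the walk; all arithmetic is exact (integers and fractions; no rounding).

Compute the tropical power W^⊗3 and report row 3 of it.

W^⊗2:
  [1, -3, 5, -6]
  [-10, -14, -5, -5]
  [11, 5, 14, 3]
  [6, 2, 13, 13]
W^⊗3:
  [-6, -10, -1, -1]
  [-17, -21, -12, -12]
  [2, -2, 9, 9]
  [-1, -5, 4, 4]
Answer: row 3 of W^⊗3 = [2, -2, 9, 9]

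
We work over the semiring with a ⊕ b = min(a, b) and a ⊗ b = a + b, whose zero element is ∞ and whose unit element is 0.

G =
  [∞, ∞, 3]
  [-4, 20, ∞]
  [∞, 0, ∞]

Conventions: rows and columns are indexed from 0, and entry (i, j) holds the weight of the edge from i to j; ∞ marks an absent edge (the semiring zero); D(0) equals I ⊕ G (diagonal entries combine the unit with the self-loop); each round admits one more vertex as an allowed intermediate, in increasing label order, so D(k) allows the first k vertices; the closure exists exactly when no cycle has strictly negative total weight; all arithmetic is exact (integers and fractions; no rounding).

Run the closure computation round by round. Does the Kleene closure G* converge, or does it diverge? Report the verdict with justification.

D(0):
  [0, ∞, 3]
  [-4, 0, ∞]
  [∞, 0, 0]
D(1):
  [0, ∞, 3]
  [-4, 0, -1]
  [∞, 0, 0]
Detection: at round 2, diagonal entry (2, 2) turns strictly negative.
Key observation: the cycle 2->1->0->2 has total weight 0 + (-4) + 3, which is strictly negative.
Answer: DIVERGES — negative cycle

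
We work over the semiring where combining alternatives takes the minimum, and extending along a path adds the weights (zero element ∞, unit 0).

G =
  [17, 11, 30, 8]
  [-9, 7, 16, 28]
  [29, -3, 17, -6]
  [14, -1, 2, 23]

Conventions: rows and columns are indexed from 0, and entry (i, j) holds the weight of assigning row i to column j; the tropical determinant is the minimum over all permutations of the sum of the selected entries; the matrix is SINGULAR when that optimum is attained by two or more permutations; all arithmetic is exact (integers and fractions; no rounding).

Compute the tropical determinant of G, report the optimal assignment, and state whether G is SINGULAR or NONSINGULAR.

σ = (0, 1, 2, 3): 17 + 7 + 17 + 23 = 64
σ = (0, 1, 3, 2): 17 + 7 + (-6) + 2 = 20
σ = (0, 2, 1, 3): 17 + 16 + (-3) + 23 = 53
σ = (0, 2, 3, 1): 17 + 16 + (-6) + (-1) = 26
σ = (0, 3, 1, 2): 17 + 28 + (-3) + 2 = 44
σ = (0, 3, 2, 1): 17 + 28 + 17 + (-1) = 61
σ = (1, 0, 2, 3): 11 + (-9) + 17 + 23 = 42
σ = (1, 0, 3, 2): 11 + (-9) + (-6) + 2 = -2
σ = (1, 2, 0, 3): 11 + 16 + 29 + 23 = 79
σ = (1, 2, 3, 0): 11 + 16 + (-6) + 14 = 35
σ = (1, 3, 0, 2): 11 + 28 + 29 + 2 = 70
σ = (1, 3, 2, 0): 11 + 28 + 17 + 14 = 70
σ = (2, 0, 1, 3): 30 + (-9) + (-3) + 23 = 41
σ = (2, 0, 3, 1): 30 + (-9) + (-6) + (-1) = 14
σ = (2, 1, 0, 3): 30 + 7 + 29 + 23 = 89
σ = (2, 1, 3, 0): 30 + 7 + (-6) + 14 = 45
σ = (2, 3, 0, 1): 30 + 28 + 29 + (-1) = 86
σ = (2, 3, 1, 0): 30 + 28 + (-3) + 14 = 69
σ = (3, 0, 1, 2): 8 + (-9) + (-3) + 2 = -2
σ = (3, 0, 2, 1): 8 + (-9) + 17 + (-1) = 15
σ = (3, 1, 0, 2): 8 + 7 + 29 + 2 = 46
σ = (3, 1, 2, 0): 8 + 7 + 17 + 14 = 46
σ = (3, 2, 0, 1): 8 + 16 + 29 + (-1) = 52
σ = (3, 2, 1, 0): 8 + 16 + (-3) + 14 = 35
Optimal value attained by: σ = (1, 0, 3, 2).
Answer: det⊕(G) = -2; verdict: SINGULAR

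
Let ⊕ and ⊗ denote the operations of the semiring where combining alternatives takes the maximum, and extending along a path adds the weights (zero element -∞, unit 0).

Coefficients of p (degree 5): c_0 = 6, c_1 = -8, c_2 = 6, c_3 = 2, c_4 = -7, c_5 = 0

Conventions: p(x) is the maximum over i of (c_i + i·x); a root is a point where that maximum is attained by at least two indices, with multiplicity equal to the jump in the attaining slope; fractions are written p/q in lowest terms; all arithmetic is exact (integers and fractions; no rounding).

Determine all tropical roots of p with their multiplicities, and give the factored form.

hull edge (i=0, c=6) to (i=2, c=6): slope 0, span 2
hull edge (i=2, c=6) to (i=5, c=0): slope -2, span 3
Factored form: p(x) = 0 ⊗ (x ⊕ 0) ⊗ (x ⊕ 0) ⊗ (x ⊕ 2) ⊗ (x ⊕ 2) ⊗ (x ⊕ 2)
Answer: roots = 0 (mult 2), 2 (mult 3)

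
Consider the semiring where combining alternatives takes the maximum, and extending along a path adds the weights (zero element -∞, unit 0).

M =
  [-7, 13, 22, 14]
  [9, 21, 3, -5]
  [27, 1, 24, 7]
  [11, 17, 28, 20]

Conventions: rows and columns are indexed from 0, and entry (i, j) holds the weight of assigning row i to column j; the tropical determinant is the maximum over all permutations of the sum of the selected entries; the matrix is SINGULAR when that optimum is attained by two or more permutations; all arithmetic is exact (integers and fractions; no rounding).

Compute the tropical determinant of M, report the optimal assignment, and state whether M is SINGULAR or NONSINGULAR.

σ = (0, 1, 2, 3): (-7) + 21 + 24 + 20 = 58
σ = (0, 1, 3, 2): (-7) + 21 + 7 + 28 = 49
σ = (0, 2, 1, 3): (-7) + 3 + 1 + 20 = 17
σ = (0, 2, 3, 1): (-7) + 3 + 7 + 17 = 20
σ = (0, 3, 1, 2): (-7) + (-5) + 1 + 28 = 17
σ = (0, 3, 2, 1): (-7) + (-5) + 24 + 17 = 29
σ = (1, 0, 2, 3): 13 + 9 + 24 + 20 = 66
σ = (1, 0, 3, 2): 13 + 9 + 7 + 28 = 57
σ = (1, 2, 0, 3): 13 + 3 + 27 + 20 = 63
σ = (1, 2, 3, 0): 13 + 3 + 7 + 11 = 34
σ = (1, 3, 0, 2): 13 + (-5) + 27 + 28 = 63
σ = (1, 3, 2, 0): 13 + (-5) + 24 + 11 = 43
σ = (2, 0, 1, 3): 22 + 9 + 1 + 20 = 52
σ = (2, 0, 3, 1): 22 + 9 + 7 + 17 = 55
σ = (2, 1, 0, 3): 22 + 21 + 27 + 20 = 90
σ = (2, 1, 3, 0): 22 + 21 + 7 + 11 = 61
σ = (2, 3, 0, 1): 22 + (-5) + 27 + 17 = 61
σ = (2, 3, 1, 0): 22 + (-5) + 1 + 11 = 29
σ = (3, 0, 1, 2): 14 + 9 + 1 + 28 = 52
σ = (3, 0, 2, 1): 14 + 9 + 24 + 17 = 64
σ = (3, 1, 0, 2): 14 + 21 + 27 + 28 = 90
σ = (3, 1, 2, 0): 14 + 21 + 24 + 11 = 70
σ = (3, 2, 0, 1): 14 + 3 + 27 + 17 = 61
σ = (3, 2, 1, 0): 14 + 3 + 1 + 11 = 29
Optimal value attained by: σ = (2, 1, 0, 3).
Answer: det⊕(M) = 90; verdict: SINGULAR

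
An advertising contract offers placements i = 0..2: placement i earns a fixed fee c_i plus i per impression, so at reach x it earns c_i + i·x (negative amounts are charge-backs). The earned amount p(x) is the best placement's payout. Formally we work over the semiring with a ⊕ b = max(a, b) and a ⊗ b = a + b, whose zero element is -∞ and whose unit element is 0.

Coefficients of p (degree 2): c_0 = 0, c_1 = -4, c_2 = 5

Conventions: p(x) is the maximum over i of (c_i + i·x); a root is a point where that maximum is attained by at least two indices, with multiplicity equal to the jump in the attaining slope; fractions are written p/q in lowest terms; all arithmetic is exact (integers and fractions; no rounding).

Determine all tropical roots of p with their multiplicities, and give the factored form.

hull edge (i=0, c=0) to (i=2, c=5): slope 5/2, span 2
Factored form: p(x) = 5 ⊗ (x ⊕ (-5/2)) ⊗ (x ⊕ (-5/2))
Answer: roots = -5/2 (mult 2)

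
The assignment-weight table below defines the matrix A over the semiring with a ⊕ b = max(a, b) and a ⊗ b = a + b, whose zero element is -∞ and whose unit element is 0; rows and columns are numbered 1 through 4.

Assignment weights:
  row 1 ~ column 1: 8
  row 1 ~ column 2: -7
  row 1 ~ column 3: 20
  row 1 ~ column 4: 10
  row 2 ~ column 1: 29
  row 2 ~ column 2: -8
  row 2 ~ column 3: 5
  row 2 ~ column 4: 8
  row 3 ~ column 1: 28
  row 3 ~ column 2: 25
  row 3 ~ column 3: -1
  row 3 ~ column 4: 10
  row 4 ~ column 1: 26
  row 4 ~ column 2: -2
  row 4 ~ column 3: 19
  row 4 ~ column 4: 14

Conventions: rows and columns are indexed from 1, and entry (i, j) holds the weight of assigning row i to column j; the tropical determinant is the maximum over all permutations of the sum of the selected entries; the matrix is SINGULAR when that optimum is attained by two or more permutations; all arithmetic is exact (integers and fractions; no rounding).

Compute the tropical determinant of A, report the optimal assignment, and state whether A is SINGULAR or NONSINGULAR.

σ = (1, 2, 3, 4): 8 + (-8) + (-1) + 14 = 13
σ = (1, 2, 4, 3): 8 + (-8) + 10 + 19 = 29
σ = (1, 3, 2, 4): 8 + 5 + 25 + 14 = 52
σ = (1, 3, 4, 2): 8 + 5 + 10 + (-2) = 21
σ = (1, 4, 2, 3): 8 + 8 + 25 + 19 = 60
σ = (1, 4, 3, 2): 8 + 8 + (-1) + (-2) = 13
σ = (2, 1, 3, 4): (-7) + 29 + (-1) + 14 = 35
σ = (2, 1, 4, 3): (-7) + 29 + 10 + 19 = 51
σ = (2, 3, 1, 4): (-7) + 5 + 28 + 14 = 40
σ = (2, 3, 4, 1): (-7) + 5 + 10 + 26 = 34
σ = (2, 4, 1, 3): (-7) + 8 + 28 + 19 = 48
σ = (2, 4, 3, 1): (-7) + 8 + (-1) + 26 = 26
σ = (3, 1, 2, 4): 20 + 29 + 25 + 14 = 88
σ = (3, 1, 4, 2): 20 + 29 + 10 + (-2) = 57
σ = (3, 2, 1, 4): 20 + (-8) + 28 + 14 = 54
σ = (3, 2, 4, 1): 20 + (-8) + 10 + 26 = 48
σ = (3, 4, 1, 2): 20 + 8 + 28 + (-2) = 54
σ = (3, 4, 2, 1): 20 + 8 + 25 + 26 = 79
σ = (4, 1, 2, 3): 10 + 29 + 25 + 19 = 83
σ = (4, 1, 3, 2): 10 + 29 + (-1) + (-2) = 36
σ = (4, 2, 1, 3): 10 + (-8) + 28 + 19 = 49
σ = (4, 2, 3, 1): 10 + (-8) + (-1) + 26 = 27
σ = (4, 3, 1, 2): 10 + 5 + 28 + (-2) = 41
σ = (4, 3, 2, 1): 10 + 5 + 25 + 26 = 66
Optimal value attained by: σ = (3, 1, 2, 4).
Answer: det⊕(A) = 88; verdict: NONSINGULAR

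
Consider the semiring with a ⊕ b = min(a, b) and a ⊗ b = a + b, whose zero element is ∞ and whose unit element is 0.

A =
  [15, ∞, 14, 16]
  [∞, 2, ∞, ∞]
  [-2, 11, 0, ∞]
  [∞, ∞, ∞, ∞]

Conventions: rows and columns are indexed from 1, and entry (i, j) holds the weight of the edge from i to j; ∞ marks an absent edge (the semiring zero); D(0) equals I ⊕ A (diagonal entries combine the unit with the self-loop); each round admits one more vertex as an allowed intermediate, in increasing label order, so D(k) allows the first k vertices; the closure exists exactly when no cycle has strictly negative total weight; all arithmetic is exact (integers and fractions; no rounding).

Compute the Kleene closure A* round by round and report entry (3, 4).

D(0):
  [0, ∞, 14, 16]
  [∞, 0, ∞, ∞]
  [-2, 11, 0, ∞]
  [∞, ∞, ∞, 0]
D(1):
  [0, ∞, 14, 16]
  [∞, 0, ∞, ∞]
  [-2, 11, 0, 14]
  [∞, ∞, ∞, 0]
D(2):
  [0, ∞, 14, 16]
  [∞, 0, ∞, ∞]
  [-2, 11, 0, 14]
  [∞, ∞, ∞, 0]
D(3):
  [0, 25, 14, 16]
  [∞, 0, ∞, ∞]
  [-2, 11, 0, 14]
  [∞, ∞, ∞, 0]
D(4):
  [0, 25, 14, 16]
  [∞, 0, ∞, ∞]
  [-2, 11, 0, 14]
  [∞, ∞, ∞, 0]
Answer: A*[3][4] = 14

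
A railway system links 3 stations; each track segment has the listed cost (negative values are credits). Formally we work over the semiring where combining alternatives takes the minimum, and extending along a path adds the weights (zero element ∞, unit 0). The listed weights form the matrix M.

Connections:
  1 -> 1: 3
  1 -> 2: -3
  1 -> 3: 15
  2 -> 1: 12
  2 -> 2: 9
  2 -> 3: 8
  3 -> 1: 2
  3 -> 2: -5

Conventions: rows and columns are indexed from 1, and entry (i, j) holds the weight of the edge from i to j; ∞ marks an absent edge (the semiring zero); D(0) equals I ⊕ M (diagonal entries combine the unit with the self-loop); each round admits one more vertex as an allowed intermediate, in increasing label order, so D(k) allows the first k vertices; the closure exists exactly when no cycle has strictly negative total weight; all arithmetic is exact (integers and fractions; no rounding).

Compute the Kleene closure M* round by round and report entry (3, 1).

D(0):
  [0, -3, 15]
  [12, 0, 8]
  [2, -5, 0]
D(1):
  [0, -3, 15]
  [12, 0, 8]
  [2, -5, 0]
D(2):
  [0, -3, 5]
  [12, 0, 8]
  [2, -5, 0]
D(3):
  [0, -3, 5]
  [10, 0, 8]
  [2, -5, 0]
Answer: M*[3][1] = 2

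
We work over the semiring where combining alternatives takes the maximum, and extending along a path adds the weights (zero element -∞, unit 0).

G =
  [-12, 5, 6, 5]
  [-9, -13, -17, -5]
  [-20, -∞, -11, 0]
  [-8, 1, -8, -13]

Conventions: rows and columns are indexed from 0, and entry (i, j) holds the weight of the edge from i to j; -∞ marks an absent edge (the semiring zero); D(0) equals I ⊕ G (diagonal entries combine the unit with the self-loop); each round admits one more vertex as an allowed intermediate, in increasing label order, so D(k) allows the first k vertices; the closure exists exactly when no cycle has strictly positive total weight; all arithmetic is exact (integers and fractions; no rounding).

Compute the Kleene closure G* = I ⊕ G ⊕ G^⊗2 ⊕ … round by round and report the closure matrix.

D(0):
  [0, 5, 6, 5]
  [-9, 0, -17, -5]
  [-20, -∞, 0, 0]
  [-8, 1, -8, 0]
D(1):
  [0, 5, 6, 5]
  [-9, 0, -3, -4]
  [-20, -15, 0, 0]
  [-8, 1, -2, 0]
D(2):
  [0, 5, 6, 5]
  [-9, 0, -3, -4]
  [-20, -15, 0, 0]
  [-8, 1, -2, 0]
D(3):
  [0, 5, 6, 6]
  [-9, 0, -3, -3]
  [-20, -15, 0, 0]
  [-8, 1, -2, 0]
D(4):
  [0, 7, 6, 6]
  [-9, 0, -3, -3]
  [-8, 1, 0, 0]
  [-8, 1, -2, 0]
Answer: G* = [[0, 7, 6, 6], [-9, 0, -3, -3], [-8, 1, 0, 0], [-8, 1, -2, 0]]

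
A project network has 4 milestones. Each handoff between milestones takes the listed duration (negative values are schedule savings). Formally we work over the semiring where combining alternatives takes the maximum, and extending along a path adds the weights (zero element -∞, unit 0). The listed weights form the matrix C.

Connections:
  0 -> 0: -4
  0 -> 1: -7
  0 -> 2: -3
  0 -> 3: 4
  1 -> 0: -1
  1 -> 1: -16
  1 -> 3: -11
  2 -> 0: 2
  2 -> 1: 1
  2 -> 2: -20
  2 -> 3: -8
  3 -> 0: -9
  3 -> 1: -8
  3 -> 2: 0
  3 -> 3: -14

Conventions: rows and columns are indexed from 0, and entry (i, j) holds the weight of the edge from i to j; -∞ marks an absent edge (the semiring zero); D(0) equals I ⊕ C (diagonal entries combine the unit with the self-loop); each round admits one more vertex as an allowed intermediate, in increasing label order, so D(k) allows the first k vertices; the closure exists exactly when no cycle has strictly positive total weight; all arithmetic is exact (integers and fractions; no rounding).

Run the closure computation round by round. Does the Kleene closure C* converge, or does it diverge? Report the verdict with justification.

D(0):
  [0, -7, -3, 4]
  [-1, 0, -∞, -11]
  [2, 1, 0, -8]
  [-9, -8, 0, 0]
D(1):
  [0, -7, -3, 4]
  [-1, 0, -4, 3]
  [2, 1, 0, 6]
  [-9, -8, 0, 0]
D(2):
  [0, -7, -3, 4]
  [-1, 0, -4, 3]
  [2, 1, 0, 6]
  [-9, -8, 0, 0]
Detection: at round 3, diagonal entry (3, 3) turns strictly positive.
Key observation: the cycle 3->2->0->3 has total weight 0 + 2 + 4, which is strictly positive.
Answer: DIVERGES — positive cycle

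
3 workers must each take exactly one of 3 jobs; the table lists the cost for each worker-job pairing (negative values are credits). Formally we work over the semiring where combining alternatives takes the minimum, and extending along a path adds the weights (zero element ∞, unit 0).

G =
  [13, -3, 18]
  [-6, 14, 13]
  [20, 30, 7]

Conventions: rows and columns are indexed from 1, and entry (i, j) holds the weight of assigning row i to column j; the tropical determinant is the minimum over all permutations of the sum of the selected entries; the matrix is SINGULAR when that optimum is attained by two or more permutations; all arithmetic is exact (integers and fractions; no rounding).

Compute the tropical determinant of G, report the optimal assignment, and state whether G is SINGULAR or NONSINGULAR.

σ = (1, 2, 3): 13 + 14 + 7 = 34
σ = (1, 3, 2): 13 + 13 + 30 = 56
σ = (2, 1, 3): (-3) + (-6) + 7 = -2
σ = (2, 3, 1): (-3) + 13 + 20 = 30
σ = (3, 1, 2): 18 + (-6) + 30 = 42
σ = (3, 2, 1): 18 + 14 + 20 = 52
Optimal value attained by: σ = (2, 1, 3).
Answer: det⊕(G) = -2; verdict: NONSINGULAR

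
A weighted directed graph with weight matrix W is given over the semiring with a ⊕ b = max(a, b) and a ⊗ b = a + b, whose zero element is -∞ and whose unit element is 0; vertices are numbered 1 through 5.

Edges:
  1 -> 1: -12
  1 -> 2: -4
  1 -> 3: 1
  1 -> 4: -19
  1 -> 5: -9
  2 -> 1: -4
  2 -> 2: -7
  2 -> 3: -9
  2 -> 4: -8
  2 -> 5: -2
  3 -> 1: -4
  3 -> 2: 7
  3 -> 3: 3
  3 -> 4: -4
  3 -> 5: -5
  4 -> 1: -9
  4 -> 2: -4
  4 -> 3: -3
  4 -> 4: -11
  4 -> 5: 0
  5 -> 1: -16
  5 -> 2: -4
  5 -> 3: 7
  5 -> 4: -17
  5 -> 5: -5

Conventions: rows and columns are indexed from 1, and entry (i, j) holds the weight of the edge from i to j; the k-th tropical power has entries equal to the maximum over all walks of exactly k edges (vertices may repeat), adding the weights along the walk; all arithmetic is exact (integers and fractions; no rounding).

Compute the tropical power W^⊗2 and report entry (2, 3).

W^⊗2:
  [-3, 8, 4, -3, -4]
  [-11, -2, 5, -13, -7]
  [3, 10, 6, -1, 5]
  [-7, 4, 7, -7, -5]
  [3, 14, 10, 3, 2]
Key observation: the optimum is the walk 2->5->3, with weight (-2) + 7 = 5.
Optimal value attained by: walk 2->5->3.
Answer: (W^⊗2)[2][3] = 5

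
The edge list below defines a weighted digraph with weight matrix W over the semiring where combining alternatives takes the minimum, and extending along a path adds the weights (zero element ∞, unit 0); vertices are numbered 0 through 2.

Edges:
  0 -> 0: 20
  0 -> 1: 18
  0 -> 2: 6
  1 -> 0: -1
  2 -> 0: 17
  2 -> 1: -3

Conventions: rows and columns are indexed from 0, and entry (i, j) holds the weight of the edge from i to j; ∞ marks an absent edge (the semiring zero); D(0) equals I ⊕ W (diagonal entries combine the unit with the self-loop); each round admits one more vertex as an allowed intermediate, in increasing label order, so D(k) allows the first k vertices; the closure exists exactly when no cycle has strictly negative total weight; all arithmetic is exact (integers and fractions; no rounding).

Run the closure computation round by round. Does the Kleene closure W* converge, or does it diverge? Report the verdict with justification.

D(0):
  [0, 18, 6]
  [-1, 0, ∞]
  [17, -3, 0]
D(1):
  [0, 18, 6]
  [-1, 0, 5]
  [17, -3, 0]
D(2):
  [0, 18, 6]
  [-1, 0, 5]
  [-4, -3, 0]
D(3):
  [0, 3, 6]
  [-1, 0, 5]
  [-4, -3, 0]
Key observation: every diagonal entry stays at the unit through all rounds, so no improving cycle exists.
Answer: CONVERGES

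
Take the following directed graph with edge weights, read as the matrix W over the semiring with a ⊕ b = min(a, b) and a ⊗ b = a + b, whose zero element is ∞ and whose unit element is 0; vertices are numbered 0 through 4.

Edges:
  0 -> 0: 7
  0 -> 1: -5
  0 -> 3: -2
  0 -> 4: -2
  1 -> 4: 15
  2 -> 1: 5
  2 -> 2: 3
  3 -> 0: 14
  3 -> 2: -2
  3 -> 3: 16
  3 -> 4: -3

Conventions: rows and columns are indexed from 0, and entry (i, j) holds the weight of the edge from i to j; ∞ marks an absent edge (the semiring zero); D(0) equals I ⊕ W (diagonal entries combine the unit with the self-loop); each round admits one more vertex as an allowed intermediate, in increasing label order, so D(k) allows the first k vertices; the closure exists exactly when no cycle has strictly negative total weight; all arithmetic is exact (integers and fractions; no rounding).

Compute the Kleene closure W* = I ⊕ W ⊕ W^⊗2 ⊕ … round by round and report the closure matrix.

D(0):
  [0, -5, ∞, -2, -2]
  [∞, 0, ∞, ∞, 15]
  [∞, 5, 0, ∞, ∞]
  [14, ∞, -2, 0, -3]
  [∞, ∞, ∞, ∞, 0]
D(1):
  [0, -5, ∞, -2, -2]
  [∞, 0, ∞, ∞, 15]
  [∞, 5, 0, ∞, ∞]
  [14, 9, -2, 0, -3]
  [∞, ∞, ∞, ∞, 0]
D(2):
  [0, -5, ∞, -2, -2]
  [∞, 0, ∞, ∞, 15]
  [∞, 5, 0, ∞, 20]
  [14, 9, -2, 0, -3]
  [∞, ∞, ∞, ∞, 0]
D(3):
  [0, -5, ∞, -2, -2]
  [∞, 0, ∞, ∞, 15]
  [∞, 5, 0, ∞, 20]
  [14, 3, -2, 0, -3]
  [∞, ∞, ∞, ∞, 0]
D(4):
  [0, -5, -4, -2, -5]
  [∞, 0, ∞, ∞, 15]
  [∞, 5, 0, ∞, 20]
  [14, 3, -2, 0, -3]
  [∞, ∞, ∞, ∞, 0]
D(5):
  [0, -5, -4, -2, -5]
  [∞, 0, ∞, ∞, 15]
  [∞, 5, 0, ∞, 20]
  [14, 3, -2, 0, -3]
  [∞, ∞, ∞, ∞, 0]
Answer: W* = [[0, -5, -4, -2, -5], [∞, 0, ∞, ∞, 15], [∞, 5, 0, ∞, 20], [14, 3, -2, 0, -3], [∞, ∞, ∞, ∞, 0]]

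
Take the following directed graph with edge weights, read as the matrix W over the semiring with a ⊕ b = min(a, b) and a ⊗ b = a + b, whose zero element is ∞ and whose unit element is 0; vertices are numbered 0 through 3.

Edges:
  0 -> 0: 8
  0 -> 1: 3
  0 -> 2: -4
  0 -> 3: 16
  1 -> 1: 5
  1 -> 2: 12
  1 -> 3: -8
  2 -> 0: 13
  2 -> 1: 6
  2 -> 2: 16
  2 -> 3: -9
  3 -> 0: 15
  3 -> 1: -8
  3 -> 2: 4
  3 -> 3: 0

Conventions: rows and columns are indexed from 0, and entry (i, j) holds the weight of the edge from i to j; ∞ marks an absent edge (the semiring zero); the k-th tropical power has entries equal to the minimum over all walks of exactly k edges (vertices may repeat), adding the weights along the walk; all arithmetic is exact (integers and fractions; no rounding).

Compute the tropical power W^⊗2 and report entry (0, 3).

W^⊗2:
  [9, 2, 4, -13]
  [7, -16, -4, -8]
  [6, -17, -5, -9]
  [15, -8, 4, -16]
Key observation: the optimum is the walk 0->2->3, with weight (-4) + (-9) = -13.
Optimal value attained by: walk 0->2->3.
Answer: (W^⊗2)[0][3] = -13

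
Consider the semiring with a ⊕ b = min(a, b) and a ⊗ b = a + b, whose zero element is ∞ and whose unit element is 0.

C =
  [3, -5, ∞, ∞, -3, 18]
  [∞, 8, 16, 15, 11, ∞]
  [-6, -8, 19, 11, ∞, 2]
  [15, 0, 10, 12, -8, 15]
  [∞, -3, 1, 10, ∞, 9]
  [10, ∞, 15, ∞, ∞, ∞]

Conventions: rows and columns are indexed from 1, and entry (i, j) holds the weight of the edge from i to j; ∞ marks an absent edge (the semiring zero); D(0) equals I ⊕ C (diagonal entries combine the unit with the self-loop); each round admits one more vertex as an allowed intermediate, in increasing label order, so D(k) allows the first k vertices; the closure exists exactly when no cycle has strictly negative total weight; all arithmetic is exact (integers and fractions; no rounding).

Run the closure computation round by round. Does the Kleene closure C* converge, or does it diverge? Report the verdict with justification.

D(0):
  [0, -5, ∞, ∞, -3, 18]
  [∞, 0, 16, 15, 11, ∞]
  [-6, -8, 0, 11, ∞, 2]
  [15, 0, 10, 0, -8, 15]
  [∞, -3, 1, 10, 0, 9]
  [10, ∞, 15, ∞, ∞, 0]
D(1):
  [0, -5, ∞, ∞, -3, 18]
  [∞, 0, 16, 15, 11, ∞]
  [-6, -11, 0, 11, -9, 2]
  [15, 0, 10, 0, -8, 15]
  [∞, -3, 1, 10, 0, 9]
  [10, 5, 15, ∞, 7, 0]
D(2):
  [0, -5, 11, 10, -3, 18]
  [∞, 0, 16, 15, 11, ∞]
  [-6, -11, 0, 4, -9, 2]
  [15, 0, 10, 0, -8, 15]
  [∞, -3, 1, 10, 0, 9]
  [10, 5, 15, 20, 7, 0]
Detection: at round 3, diagonal entry (5, 5) turns strictly negative.
Key observation: the cycle 5->3->1->5 has total weight 1 + (-6) + (-3), which is strictly negative.
Answer: DIVERGES — negative cycle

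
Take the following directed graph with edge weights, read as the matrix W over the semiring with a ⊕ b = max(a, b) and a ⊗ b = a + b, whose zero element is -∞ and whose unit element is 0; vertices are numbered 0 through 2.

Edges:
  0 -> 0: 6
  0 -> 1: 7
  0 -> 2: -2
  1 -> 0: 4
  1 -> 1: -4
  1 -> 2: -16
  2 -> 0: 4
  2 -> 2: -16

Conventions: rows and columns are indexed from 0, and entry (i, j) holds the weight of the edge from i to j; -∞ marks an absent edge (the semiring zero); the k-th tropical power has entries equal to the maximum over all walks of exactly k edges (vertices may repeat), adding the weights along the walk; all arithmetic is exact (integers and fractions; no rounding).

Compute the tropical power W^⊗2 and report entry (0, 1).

W^⊗2:
  [12, 13, 4]
  [10, 11, 2]
  [10, 11, 2]
Key observation: the optimum is the walk 0->0->1, with weight 6 + 7 = 13.
Optimal value attained by: walk 0->0->1.
Answer: (W^⊗2)[0][1] = 13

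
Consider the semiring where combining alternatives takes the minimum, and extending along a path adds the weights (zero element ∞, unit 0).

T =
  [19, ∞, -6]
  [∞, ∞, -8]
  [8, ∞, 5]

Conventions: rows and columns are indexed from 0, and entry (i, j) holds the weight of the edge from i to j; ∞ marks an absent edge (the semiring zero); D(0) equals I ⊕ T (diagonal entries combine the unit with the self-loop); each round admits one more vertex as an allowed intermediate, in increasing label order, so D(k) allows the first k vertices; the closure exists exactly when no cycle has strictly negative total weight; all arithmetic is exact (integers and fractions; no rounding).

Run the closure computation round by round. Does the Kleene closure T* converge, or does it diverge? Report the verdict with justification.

D(0):
  [0, ∞, -6]
  [∞, 0, -8]
  [8, ∞, 0]
D(1):
  [0, ∞, -6]
  [∞, 0, -8]
  [8, ∞, 0]
D(2):
  [0, ∞, -6]
  [∞, 0, -8]
  [8, ∞, 0]
D(3):
  [0, ∞, -6]
  [0, 0, -8]
  [8, ∞, 0]
Key observation: every diagonal entry stays at the unit through all rounds, so no improving cycle exists.
Answer: CONVERGES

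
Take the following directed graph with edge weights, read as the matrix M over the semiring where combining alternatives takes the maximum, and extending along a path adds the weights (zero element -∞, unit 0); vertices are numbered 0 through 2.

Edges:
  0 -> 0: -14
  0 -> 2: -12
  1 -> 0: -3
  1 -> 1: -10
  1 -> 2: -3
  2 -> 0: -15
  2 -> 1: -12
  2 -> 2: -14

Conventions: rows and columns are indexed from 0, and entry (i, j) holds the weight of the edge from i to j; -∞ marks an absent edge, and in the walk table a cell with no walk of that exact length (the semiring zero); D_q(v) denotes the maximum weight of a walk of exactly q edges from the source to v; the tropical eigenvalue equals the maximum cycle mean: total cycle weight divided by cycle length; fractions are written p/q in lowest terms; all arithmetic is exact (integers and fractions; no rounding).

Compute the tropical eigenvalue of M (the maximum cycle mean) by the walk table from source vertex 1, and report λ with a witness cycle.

q=0: [-∞, 0, -∞]
q=1: [-3, -10, -3]
q=2: [-13, -15, -13]
q=3: [-18, -25, -18]
Optimal cycle mean attained by: cycle 1->2->1, total (-3) + (-12), length 2.
Answer: λ = -15/2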